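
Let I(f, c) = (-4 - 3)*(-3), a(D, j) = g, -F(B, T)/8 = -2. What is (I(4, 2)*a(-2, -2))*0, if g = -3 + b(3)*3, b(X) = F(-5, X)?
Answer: 0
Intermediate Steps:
F(B, T) = 16 (F(B, T) = -8*(-2) = 16)
b(X) = 16
g = 45 (g = -3 + 16*3 = -3 + 48 = 45)
a(D, j) = 45
I(f, c) = 21 (I(f, c) = -7*(-3) = 21)
(I(4, 2)*a(-2, -2))*0 = (21*45)*0 = 945*0 = 0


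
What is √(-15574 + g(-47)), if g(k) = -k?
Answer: I*√15527 ≈ 124.61*I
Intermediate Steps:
√(-15574 + g(-47)) = √(-15574 - 1*(-47)) = √(-15574 + 47) = √(-15527) = I*√15527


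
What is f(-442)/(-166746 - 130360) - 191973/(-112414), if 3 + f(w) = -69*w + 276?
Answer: 13394309736/8349718471 ≈ 1.6042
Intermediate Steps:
f(w) = 273 - 69*w (f(w) = -3 + (-69*w + 276) = -3 + (276 - 69*w) = 273 - 69*w)
f(-442)/(-166746 - 130360) - 191973/(-112414) = (273 - 69*(-442))/(-166746 - 130360) - 191973/(-112414) = (273 + 30498)/(-297106) - 191973*(-1/112414) = 30771*(-1/297106) + 191973/112414 = -30771/297106 + 191973/112414 = 13394309736/8349718471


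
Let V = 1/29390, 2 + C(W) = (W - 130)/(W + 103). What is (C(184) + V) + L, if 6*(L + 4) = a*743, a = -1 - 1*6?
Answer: -11041051082/12652395 ≈ -872.65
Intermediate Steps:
a = -7 (a = -1 - 6 = -7)
L = -5225/6 (L = -4 + (-7*743)/6 = -4 + (1/6)*(-5201) = -4 - 5201/6 = -5225/6 ≈ -870.83)
C(W) = -2 + (-130 + W)/(103 + W) (C(W) = -2 + (W - 130)/(W + 103) = -2 + (-130 + W)/(103 + W))
V = 1/29390 ≈ 3.4025e-5
(C(184) + V) + L = ((-336 - 1*184)/(103 + 184) + 1/29390) - 5225/6 = ((-336 - 184)/287 + 1/29390) - 5225/6 = ((1/287)*(-520) + 1/29390) - 5225/6 = (-520/287 + 1/29390) - 5225/6 = -15282513/8434930 - 5225/6 = -11041051082/12652395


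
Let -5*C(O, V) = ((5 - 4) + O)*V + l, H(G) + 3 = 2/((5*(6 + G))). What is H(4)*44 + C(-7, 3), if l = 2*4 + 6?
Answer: -3236/25 ≈ -129.44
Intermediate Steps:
H(G) = -3 + 2/(30 + 5*G) (H(G) = -3 + 2/((5*(6 + G))) = -3 + 2/(30 + 5*G))
l = 14 (l = 8 + 6 = 14)
C(O, V) = -14/5 - V*(1 + O)/5 (C(O, V) = -(((5 - 4) + O)*V + 14)/5 = -((1 + O)*V + 14)/5 = -(V*(1 + O) + 14)/5 = -(14 + V*(1 + O))/5 = -14/5 - V*(1 + O)/5)
H(4)*44 + C(-7, 3) = ((-88 - 15*4)/(5*(6 + 4)))*44 + (-14/5 - ⅕*3 - ⅕*(-7)*3) = ((⅕)*(-88 - 60)/10)*44 + (-14/5 - ⅗ + 21/5) = ((⅕)*(⅒)*(-148))*44 + ⅘ = -74/25*44 + ⅘ = -3256/25 + ⅘ = -3236/25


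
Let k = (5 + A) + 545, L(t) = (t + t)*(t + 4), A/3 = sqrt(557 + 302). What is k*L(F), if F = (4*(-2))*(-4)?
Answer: 1267200 + 6912*sqrt(859) ≈ 1.4698e+6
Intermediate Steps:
A = 3*sqrt(859) (A = 3*sqrt(557 + 302) = 3*sqrt(859) ≈ 87.926)
F = 32 (F = -8*(-4) = 32)
L(t) = 2*t*(4 + t) (L(t) = (2*t)*(4 + t) = 2*t*(4 + t))
k = 550 + 3*sqrt(859) (k = (5 + 3*sqrt(859)) + 545 = 550 + 3*sqrt(859) ≈ 637.93)
k*L(F) = (550 + 3*sqrt(859))*(2*32*(4 + 32)) = (550 + 3*sqrt(859))*(2*32*36) = (550 + 3*sqrt(859))*2304 = 1267200 + 6912*sqrt(859)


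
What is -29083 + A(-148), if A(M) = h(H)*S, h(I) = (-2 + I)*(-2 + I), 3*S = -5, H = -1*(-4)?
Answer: -87269/3 ≈ -29090.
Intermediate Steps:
H = 4
S = -5/3 (S = (⅓)*(-5) = -5/3 ≈ -1.6667)
h(I) = (-2 + I)²
A(M) = -20/3 (A(M) = (-2 + 4)²*(-5/3) = 2²*(-5/3) = 4*(-5/3) = -20/3)
-29083 + A(-148) = -29083 - 20/3 = -87269/3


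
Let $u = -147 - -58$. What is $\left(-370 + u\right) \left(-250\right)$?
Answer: $114750$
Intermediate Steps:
$u = -89$ ($u = -147 + 58 = -89$)
$\left(-370 + u\right) \left(-250\right) = \left(-370 - 89\right) \left(-250\right) = \left(-459\right) \left(-250\right) = 114750$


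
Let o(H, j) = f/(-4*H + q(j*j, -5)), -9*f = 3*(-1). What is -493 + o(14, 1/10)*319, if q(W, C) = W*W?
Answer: -75584411/152727 ≈ -494.90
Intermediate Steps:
q(W, C) = W²
f = ⅓ (f = -(-1)/3 = -⅑*(-3) = ⅓ ≈ 0.33333)
o(H, j) = 1/(3*(j⁴ - 4*H)) (o(H, j) = 1/(3*(-4*H + (j*j)²)) = 1/(3*(-4*H + (j²)²)) = 1/(3*(-4*H + j⁴)) = 1/(3*(j⁴ - 4*H)))
-493 + o(14, 1/10)*319 = -493 + (1/(3*((1/10)⁴ - 4*14)))*319 = -493 + (1/(3*((⅒)⁴ - 56)))*319 = -493 + (1/(3*(1/10000 - 56)))*319 = -493 + (1/(3*(-559999/10000)))*319 = -493 + ((⅓)*(-10000/559999))*319 = -493 - 10000/1679997*319 = -493 - 290000/152727 = -75584411/152727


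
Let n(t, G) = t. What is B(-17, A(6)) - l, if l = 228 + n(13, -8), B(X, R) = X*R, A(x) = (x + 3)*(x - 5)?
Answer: -394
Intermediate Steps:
A(x) = (-5 + x)*(3 + x) (A(x) = (3 + x)*(-5 + x) = (-5 + x)*(3 + x))
B(X, R) = R*X
l = 241 (l = 228 + 13 = 241)
B(-17, A(6)) - l = (-15 + 6² - 2*6)*(-17) - 1*241 = (-15 + 36 - 12)*(-17) - 241 = 9*(-17) - 241 = -153 - 241 = -394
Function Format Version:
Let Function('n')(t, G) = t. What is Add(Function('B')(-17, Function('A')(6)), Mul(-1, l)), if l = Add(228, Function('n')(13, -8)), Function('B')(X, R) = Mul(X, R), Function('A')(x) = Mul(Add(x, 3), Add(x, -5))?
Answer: -394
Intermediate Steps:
Function('A')(x) = Mul(Add(-5, x), Add(3, x)) (Function('A')(x) = Mul(Add(3, x), Add(-5, x)) = Mul(Add(-5, x), Add(3, x)))
Function('B')(X, R) = Mul(R, X)
l = 241 (l = Add(228, 13) = 241)
Add(Function('B')(-17, Function('A')(6)), Mul(-1, l)) = Add(Mul(Add(-15, Pow(6, 2), Mul(-2, 6)), -17), Mul(-1, 241)) = Add(Mul(Add(-15, 36, -12), -17), -241) = Add(Mul(9, -17), -241) = Add(-153, -241) = -394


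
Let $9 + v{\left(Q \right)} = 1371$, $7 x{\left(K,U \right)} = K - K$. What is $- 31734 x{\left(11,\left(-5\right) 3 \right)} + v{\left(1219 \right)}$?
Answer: $1362$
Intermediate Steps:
$x{\left(K,U \right)} = 0$ ($x{\left(K,U \right)} = \frac{K - K}{7} = \frac{1}{7} \cdot 0 = 0$)
$v{\left(Q \right)} = 1362$ ($v{\left(Q \right)} = -9 + 1371 = 1362$)
$- 31734 x{\left(11,\left(-5\right) 3 \right)} + v{\left(1219 \right)} = \left(-31734\right) 0 + 1362 = 0 + 1362 = 1362$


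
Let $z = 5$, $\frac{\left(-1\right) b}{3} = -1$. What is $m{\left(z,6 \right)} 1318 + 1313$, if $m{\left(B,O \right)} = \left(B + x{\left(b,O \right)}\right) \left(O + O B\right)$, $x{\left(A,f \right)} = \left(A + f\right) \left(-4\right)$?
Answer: $-1469575$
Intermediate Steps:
$b = 3$ ($b = \left(-3\right) \left(-1\right) = 3$)
$x{\left(A,f \right)} = - 4 A - 4 f$
$m{\left(B,O \right)} = \left(O + B O\right) \left(-12 + B - 4 O\right)$ ($m{\left(B,O \right)} = \left(B - \left(12 + 4 O\right)\right) \left(O + O B\right) = \left(B - \left(12 + 4 O\right)\right) \left(O + B O\right) = \left(-12 + B - 4 O\right) \left(O + B O\right) = \left(O + B O\right) \left(-12 + B - 4 O\right)$)
$m{\left(z,6 \right)} 1318 + 1313 = 6 \left(-12 + 5^{2} - 55 - 24 - 20 \cdot 6\right) 1318 + 1313 = 6 \left(-12 + 25 - 55 - 24 - 120\right) 1318 + 1313 = 6 \left(-186\right) 1318 + 1313 = \left(-1116\right) 1318 + 1313 = -1470888 + 1313 = -1469575$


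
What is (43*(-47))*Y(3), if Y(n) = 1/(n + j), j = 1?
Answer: -2021/4 ≈ -505.25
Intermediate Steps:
Y(n) = 1/(1 + n) (Y(n) = 1/(n + 1) = 1/(1 + n))
(43*(-47))*Y(3) = (43*(-47))/(1 + 3) = -2021/4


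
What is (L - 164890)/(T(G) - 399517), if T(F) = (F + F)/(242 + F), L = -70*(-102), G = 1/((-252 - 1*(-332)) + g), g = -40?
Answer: 61087110/154708963 ≈ 0.39485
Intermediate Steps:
G = 1/40 (G = 1/((-252 - 1*(-332)) - 40) = 1/((-252 + 332) - 40) = 1/(80 - 40) = 1/40 ≈ 0.025000)
L = 7140
T(F) = 2*F/(242 + F) (T(F) = (2*F)/(242 + F) = 2*F/(242 + F))
(L - 164890)/(T(G) - 399517) = (7140 - 164890)/(2*(1/40)/(242 + 1/40) - 399517) = -157750/(2*(1/40)/(9681/40) - 399517) = -157750/(2*(1/40)*(40/9681) - 399517) = -157750/(2/9681 - 399517) = -157750/(-3867724075/9681) = -157750*(-9681/3867724075) = 61087110/154708963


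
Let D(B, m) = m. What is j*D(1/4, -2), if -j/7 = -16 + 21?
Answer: 70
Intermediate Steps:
j = -35 (j = -7*(-16 + 21) = -7*5 = -35)
j*D(1/4, -2) = -35*(-2) = 70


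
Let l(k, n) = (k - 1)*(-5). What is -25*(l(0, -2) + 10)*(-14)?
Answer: 5250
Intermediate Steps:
l(k, n) = 5 - 5*k (l(k, n) = (-1 + k)*(-5) = 5 - 5*k)
-25*(l(0, -2) + 10)*(-14) = -25*((5 - 5*0) + 10)*(-14) = -25*((5 + 0) + 10)*(-14) = -25*(5 + 10)*(-14) = -25*15*(-14) = -375*(-14) = 5250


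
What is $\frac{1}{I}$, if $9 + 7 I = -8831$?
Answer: $- \frac{7}{8840} \approx -0.00079186$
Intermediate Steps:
$I = - \frac{8840}{7}$ ($I = - \frac{9}{7} + \frac{1}{7} \left(-8831\right) = - \frac{9}{7} - \frac{8831}{7} = - \frac{8840}{7} \approx -1262.9$)
$\frac{1}{I} = \frac{1}{- \frac{8840}{7}} = - \frac{7}{8840}$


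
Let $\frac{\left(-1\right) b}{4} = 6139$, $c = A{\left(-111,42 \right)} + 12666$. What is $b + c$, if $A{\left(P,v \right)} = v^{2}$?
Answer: $-10126$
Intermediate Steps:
$c = 14430$ ($c = 42^{2} + 12666 = 1764 + 12666 = 14430$)
$b = -24556$ ($b = \left(-4\right) 6139 = -24556$)
$b + c = -24556 + 14430 = -10126$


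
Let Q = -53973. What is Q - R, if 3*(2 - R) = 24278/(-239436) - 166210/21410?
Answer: -41506022660627/768948714 ≈ -53978.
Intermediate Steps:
R = 3553719905/768948714 (R = 2 - (24278/(-239436) - 166210/21410)/3 = 2 - (24278*(-1/239436) - 166210*1/21410)/3 = 2 - (-12139/119718 - 16621/2141)/3 = 2 - ⅓*(-2015822477/256316238) = 2 + 2015822477/768948714 = 3553719905/768948714 ≈ 4.6215)
Q - R = -53973 - 1*3553719905/768948714 = -53973 - 3553719905/768948714 = -41506022660627/768948714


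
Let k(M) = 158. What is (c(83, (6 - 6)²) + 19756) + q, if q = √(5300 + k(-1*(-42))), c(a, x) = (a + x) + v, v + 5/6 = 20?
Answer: 119149/6 + √5458 ≈ 19932.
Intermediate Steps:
v = 115/6 (v = -⅚ + 20 = 115/6 ≈ 19.167)
c(a, x) = 115/6 + a + x (c(a, x) = (a + x) + 115/6 = 115/6 + a + x)
q = √5458 (q = √(5300 + 158) = √5458 ≈ 73.878)
(c(83, (6 - 6)²) + 19756) + q = ((115/6 + 83 + (6 - 6)²) + 19756) + √5458 = ((115/6 + 83 + 0²) + 19756) + √5458 = ((115/6 + 83 + 0) + 19756) + √5458 = (613/6 + 19756) + √5458 = 119149/6 + √5458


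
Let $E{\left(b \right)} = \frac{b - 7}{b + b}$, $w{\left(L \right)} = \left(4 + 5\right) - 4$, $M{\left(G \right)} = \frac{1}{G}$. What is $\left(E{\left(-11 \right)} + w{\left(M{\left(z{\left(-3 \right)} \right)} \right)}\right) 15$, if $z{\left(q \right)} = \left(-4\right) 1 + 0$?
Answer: $\frac{960}{11} \approx 87.273$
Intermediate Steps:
$z{\left(q \right)} = -4$ ($z{\left(q \right)} = -4 + 0 = -4$)
$w{\left(L \right)} = 5$ ($w{\left(L \right)} = 9 - 4 = 5$)
$E{\left(b \right)} = \frac{-7 + b}{2 b}$
$\left(E{\left(-11 \right)} + w{\left(M{\left(z{\left(-3 \right)} \right)} \right)}\right) 15 = \left(\frac{-7 - 11}{2 \left(-11\right)} + 5\right) 15 = \left(\frac{1}{2} \left(- \frac{1}{11}\right) \left(-18\right) + 5\right) 15 = \left(\frac{9}{11} + 5\right) 15 = \frac{64}{11} \cdot 15 = \frac{960}{11}$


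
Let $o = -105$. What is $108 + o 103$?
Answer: $-10707$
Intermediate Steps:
$108 + o 103 = 108 - 10815 = -10707$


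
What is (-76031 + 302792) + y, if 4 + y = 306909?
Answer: 533666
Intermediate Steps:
y = 306905 (y = -4 + 306909 = 306905)
(-76031 + 302792) + y = (-76031 + 302792) + 306905 = 226761 + 306905 = 533666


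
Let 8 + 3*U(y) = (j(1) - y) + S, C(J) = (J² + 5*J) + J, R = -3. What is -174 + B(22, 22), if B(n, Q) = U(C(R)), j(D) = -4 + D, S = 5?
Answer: -173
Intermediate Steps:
C(J) = J² + 6*J
U(y) = -2 - y/3 (U(y) = -8/3 + (((-4 + 1) - y) + 5)/3 = -8/3 + ((-3 - y) + 5)/3 = -8/3 + (2 - y)/3 = -8/3 + (⅔ - y/3) = -2 - y/3)
B(n, Q) = 1 (B(n, Q) = -2 - (-1)*(6 - 3) = -2 - (-1)*3 = -2 - ⅓*(-9) = -2 + 3 = 1)
-174 + B(22, 22) = -174 + 1 = -173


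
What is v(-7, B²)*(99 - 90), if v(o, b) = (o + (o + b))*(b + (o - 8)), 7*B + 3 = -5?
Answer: 3756258/2401 ≈ 1564.5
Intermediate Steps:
B = -8/7 (B = -3/7 + (⅐)*(-5) = -3/7 - 5/7 = -8/7 ≈ -1.1429)
v(o, b) = (b + 2*o)*(-8 + b + o) (v(o, b) = (o + (b + o))*(b + (-8 + o)) = (b + 2*o)*(-8 + b + o))
v(-7, B²)*(99 - 90) = (((-8/7)²)² - 16*(-7) - 8*(-8/7)² + 2*(-7)² + 3*(-8/7)²*(-7))*(99 - 90) = ((64/49)² + 112 - 8*64/49 + 2*49 + 3*(64/49)*(-7))*9 = (4096/2401 + 112 - 512/49 + 98 - 192/7)*9 = (417362/2401)*9 = 3756258/2401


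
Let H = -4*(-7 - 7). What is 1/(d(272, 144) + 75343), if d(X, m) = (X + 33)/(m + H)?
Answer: 40/3013781 ≈ 1.3272e-5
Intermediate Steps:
H = 56 (H = -4*(-14) = 56)
d(X, m) = (33 + X)/(56 + m) (d(X, m) = (X + 33)/(m + 56) = (33 + X)/(56 + m))
1/(d(272, 144) + 75343) = 1/((33 + 272)/(56 + 144) + 75343) = 1/(305/200 + 75343) = 1/((1/200)*305 + 75343) = 1/(61/40 + 75343) = 1/(3013781/40) = 40/3013781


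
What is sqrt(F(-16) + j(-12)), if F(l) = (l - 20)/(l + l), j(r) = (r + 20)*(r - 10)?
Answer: I*sqrt(2798)/4 ≈ 13.224*I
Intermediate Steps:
j(r) = (-10 + r)*(20 + r) (j(r) = (20 + r)*(-10 + r) = (-10 + r)*(20 + r))
F(l) = (-20 + l)/(2*l) (F(l) = (-20 + l)/((2*l)) = (-20 + l)*(1/(2*l)) = (-20 + l)/(2*l))
sqrt(F(-16) + j(-12)) = sqrt((1/2)*(-20 - 16)/(-16) + (-200 + (-12)**2 + 10*(-12))) = sqrt((1/2)*(-1/16)*(-36) + (-200 + 144 - 120)) = sqrt(9/8 - 176) = sqrt(-1399/8) = I*sqrt(2798)/4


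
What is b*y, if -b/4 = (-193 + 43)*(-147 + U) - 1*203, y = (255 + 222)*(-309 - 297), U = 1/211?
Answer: 5329802624616/211 ≈ 2.5260e+10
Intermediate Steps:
U = 1/211 ≈ 0.0047393
y = -289062 (y = 477*(-606) = -289062)
b = -18438268/211 (b = -4*((-193 + 43)*(-147 + 1/211) - 1*203) = -4*(-150*(-31016/211) - 203) = -4*(4652400/211 - 203) = -4*4609567/211 = -18438268/211 ≈ -87385.)
b*y = -18438268/211*(-289062) = 5329802624616/211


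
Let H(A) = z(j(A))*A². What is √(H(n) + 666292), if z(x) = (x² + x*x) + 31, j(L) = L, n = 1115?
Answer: √3091256007517 ≈ 1.7582e+6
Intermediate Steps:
z(x) = 31 + 2*x² (z(x) = (x² + x²) + 31 = 2*x² + 31 = 31 + 2*x²)
H(A) = A²*(31 + 2*A²) (H(A) = (31 + 2*A²)*A² = A²*(31 + 2*A²))
√(H(n) + 666292) = √(1115²*(31 + 2*1115²) + 666292) = √(1243225*(31 + 2*1243225) + 666292) = √(1243225*(31 + 2486450) + 666292) = √(1243225*2486481 + 666292) = √(3091255341225 + 666292) = √3091256007517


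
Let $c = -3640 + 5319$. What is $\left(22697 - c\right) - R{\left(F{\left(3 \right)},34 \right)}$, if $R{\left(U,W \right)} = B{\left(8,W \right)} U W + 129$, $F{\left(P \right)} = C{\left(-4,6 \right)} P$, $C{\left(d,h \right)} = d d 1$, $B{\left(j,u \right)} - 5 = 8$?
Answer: $-327$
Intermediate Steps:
$B{\left(j,u \right)} = 13$ ($B{\left(j,u \right)} = 5 + 8 = 13$)
$C{\left(d,h \right)} = d^{2}$ ($C{\left(d,h \right)} = d^{2} \cdot 1 = d^{2}$)
$c = 1679$
$F{\left(P \right)} = 16 P$ ($F{\left(P \right)} = \left(-4\right)^{2} P = 16 P$)
$R{\left(U,W \right)} = 129 + 13 U W$ ($R{\left(U,W \right)} = 13 U W + 129 = 129 + 13 U W$)
$\left(22697 - c\right) - R{\left(F{\left(3 \right)},34 \right)} = \left(22697 - 1679\right) - \left(129 + 13 \cdot 16 \cdot 3 \cdot 34\right) = \left(22697 - 1679\right) - \left(129 + 13 \cdot 48 \cdot 34\right) = 21018 - \left(129 + 21216\right) = 21018 - 21345 = -327$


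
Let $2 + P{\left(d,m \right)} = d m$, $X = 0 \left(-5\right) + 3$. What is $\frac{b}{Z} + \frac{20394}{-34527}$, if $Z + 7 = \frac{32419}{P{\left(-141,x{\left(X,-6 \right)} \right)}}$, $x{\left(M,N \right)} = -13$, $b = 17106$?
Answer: $\frac{60056854063}{37599903} \approx 1597.3$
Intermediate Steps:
$X = 3$ ($X = 0 + 3 = 3$)
$P{\left(d,m \right)} = -2 + d m$
$Z = \frac{19602}{1831}$ ($Z = -7 + \frac{32419}{-2 - -1833} = -7 + \frac{32419}{-2 + 1833} = -7 + \frac{32419}{1831} = \frac{19602}{1831} \approx 10.706$)
$\frac{b}{Z} + \frac{20394}{-34527} = \frac{17106}{\frac{19602}{1831}} + \frac{20394}{-34527} = 17106 \cdot \frac{1831}{19602} + 20394 \left(- \frac{1}{34527}\right) = \frac{5220181}{3267} - \frac{6798}{11509} = \frac{60056854063}{37599903}$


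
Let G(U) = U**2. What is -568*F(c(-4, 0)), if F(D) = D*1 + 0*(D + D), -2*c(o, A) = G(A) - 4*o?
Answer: 4544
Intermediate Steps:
c(o, A) = 2*o - A**2/2 (c(o, A) = -(A**2 - 4*o)/2 = 2*o - A**2/2)
F(D) = D (F(D) = D + 0*(2*D) = D + 0 = D)
-568*F(c(-4, 0)) = -568*(2*(-4) - 1/2*0**2) = -568*(-8 - 1/2*0) = -568*(-8 + 0) = -568*(-8) = 4544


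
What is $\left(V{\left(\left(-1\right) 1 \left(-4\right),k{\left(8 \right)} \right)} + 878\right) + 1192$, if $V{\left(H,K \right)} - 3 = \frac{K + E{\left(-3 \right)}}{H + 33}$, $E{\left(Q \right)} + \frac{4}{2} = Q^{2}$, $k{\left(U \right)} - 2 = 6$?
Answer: $\frac{76716}{37} \approx 2073.4$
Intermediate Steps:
$k{\left(U \right)} = 8$ ($k{\left(U \right)} = 2 + 6 = 8$)
$E{\left(Q \right)} = -2 + Q^{2}$
$V{\left(H,K \right)} = 3 + \frac{7 + K}{33 + H}$ ($V{\left(H,K \right)} = 3 + \frac{K - \left(2 - \left(-3\right)^{2}\right)}{H + 33} = 3 + \frac{K + \left(-2 + 9\right)}{33 + H} = 3 + \frac{K + 7}{33 + H} = 3 + \frac{7 + K}{33 + H}$)
$\left(V{\left(\left(-1\right) 1 \left(-4\right),k{\left(8 \right)} \right)} + 878\right) + 1192 = \left(\frac{106 + 8 + 3 \left(-1\right) 1 \left(-4\right)}{33 + \left(-1\right) 1 \left(-4\right)} + 878\right) + 1192 = \left(\frac{106 + 8 + 3 \left(\left(-1\right) \left(-4\right)\right)}{33 - -4} + 878\right) + 1192 = \left(\frac{106 + 8 + 3 \cdot 4}{33 + 4} + 878\right) + 1192 = \left(\frac{106 + 8 + 12}{37} + 878\right) + 1192 = \left(\frac{1}{37} \cdot 126 + 878\right) + 1192 = \left(\frac{126}{37} + 878\right) + 1192 = \frac{32612}{37} + 1192 = \frac{76716}{37}$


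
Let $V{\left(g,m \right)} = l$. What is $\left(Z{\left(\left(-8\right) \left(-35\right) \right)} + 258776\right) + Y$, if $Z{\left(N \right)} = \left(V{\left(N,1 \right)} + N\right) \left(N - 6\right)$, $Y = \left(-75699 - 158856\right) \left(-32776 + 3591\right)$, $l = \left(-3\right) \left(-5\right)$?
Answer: $6845827281$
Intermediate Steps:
$l = 15$
$V{\left(g,m \right)} = 15$
$Y = 6845487675$ ($Y = \left(-234555\right) \left(-29185\right) = 6845487675$)
$Z{\left(N \right)} = \left(-6 + N\right) \left(15 + N\right)$ ($Z{\left(N \right)} = \left(15 + N\right) \left(N - 6\right) = \left(15 + N\right) \left(-6 + N\right) = \left(-6 + N\right) \left(15 + N\right)$)
$\left(Z{\left(\left(-8\right) \left(-35\right) \right)} + 258776\right) + Y = \left(\left(-90 + \left(\left(-8\right) \left(-35\right)\right)^{2} + 9 \left(\left(-8\right) \left(-35\right)\right)\right) + 258776\right) + 6845487675 = \left(\left(-90 + 280^{2} + 9 \cdot 280\right) + 258776\right) + 6845487675 = \left(\left(-90 + 78400 + 2520\right) + 258776\right) + 6845487675 = \left(80830 + 258776\right) + 6845487675 = 339606 + 6845487675 = 6845827281$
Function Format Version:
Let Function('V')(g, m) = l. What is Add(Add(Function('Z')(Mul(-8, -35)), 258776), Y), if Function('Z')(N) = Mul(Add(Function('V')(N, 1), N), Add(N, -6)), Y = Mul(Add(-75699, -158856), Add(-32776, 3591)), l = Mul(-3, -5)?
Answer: 6845827281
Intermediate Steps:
l = 15
Function('V')(g, m) = 15
Y = 6845487675 (Y = Mul(-234555, -29185) = 6845487675)
Function('Z')(N) = Mul(Add(-6, N), Add(15, N)) (Function('Z')(N) = Mul(Add(15, N), Add(N, -6)) = Mul(Add(15, N), Add(-6, N)) = Mul(Add(-6, N), Add(15, N)))
Add(Add(Function('Z')(Mul(-8, -35)), 258776), Y) = Add(Add(Add(-90, Pow(Mul(-8, -35), 2), Mul(9, Mul(-8, -35))), 258776), 6845487675) = Add(Add(Add(-90, Pow(280, 2), Mul(9, 280)), 258776), 6845487675) = Add(Add(Add(-90, 78400, 2520), 258776), 6845487675) = Add(Add(80830, 258776), 6845487675) = Add(339606, 6845487675) = 6845827281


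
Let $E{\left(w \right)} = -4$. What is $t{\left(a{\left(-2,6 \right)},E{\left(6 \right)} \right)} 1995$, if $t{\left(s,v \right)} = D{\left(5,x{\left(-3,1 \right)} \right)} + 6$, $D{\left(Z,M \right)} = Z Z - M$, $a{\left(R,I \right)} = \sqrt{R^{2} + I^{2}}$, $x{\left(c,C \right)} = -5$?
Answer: $71820$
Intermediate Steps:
$a{\left(R,I \right)} = \sqrt{I^{2} + R^{2}}$
$D{\left(Z,M \right)} = Z^{2} - M$
$t{\left(s,v \right)} = 36$ ($t{\left(s,v \right)} = \left(5^{2} - -5\right) + 6 = \left(25 + 5\right) + 6 = 30 + 6 = 36$)
$t{\left(a{\left(-2,6 \right)},E{\left(6 \right)} \right)} 1995 = 36 \cdot 1995 = 71820$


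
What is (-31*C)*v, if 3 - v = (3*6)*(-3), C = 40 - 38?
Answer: -3534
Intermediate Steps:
C = 2
v = 57 (v = 3 - 3*6*(-3) = 3 - 18*(-3) = 3 - 1*(-54) = 3 + 54 = 57)
(-31*C)*v = -31*2*57 = -62*57 = -3534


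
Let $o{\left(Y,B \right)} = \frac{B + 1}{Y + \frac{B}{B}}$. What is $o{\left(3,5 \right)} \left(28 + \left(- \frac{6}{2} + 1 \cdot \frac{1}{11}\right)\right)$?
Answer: $\frac{414}{11} \approx 37.636$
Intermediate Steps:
$o{\left(Y,B \right)} = \frac{1 + B}{1 + Y}$ ($o{\left(Y,B \right)} = \frac{1 + B}{Y + 1} = \frac{1 + B}{1 + Y}$)
$o{\left(3,5 \right)} \left(28 + \left(- \frac{6}{2} + 1 \cdot \frac{1}{11}\right)\right) = \frac{1 + 5}{1 + 3} \left(28 + \left(- \frac{6}{2} + 1 \cdot \frac{1}{11}\right)\right) = \frac{1}{4} \cdot 6 \left(28 + \left(\left(-6\right) \frac{1}{2} + 1 \cdot \frac{1}{11}\right)\right) = \frac{1}{4} \cdot 6 \left(28 + \left(-3 + \frac{1}{11}\right)\right) = \frac{3 \left(28 - \frac{32}{11}\right)}{2} = \frac{3}{2} \cdot \frac{276}{11} = \frac{414}{11}$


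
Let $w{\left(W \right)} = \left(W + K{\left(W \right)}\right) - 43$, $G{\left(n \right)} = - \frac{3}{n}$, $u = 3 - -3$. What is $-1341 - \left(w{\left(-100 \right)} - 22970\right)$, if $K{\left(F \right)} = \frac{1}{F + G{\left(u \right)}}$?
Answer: $\frac{4376174}{201} \approx 21772.0$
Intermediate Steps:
$u = 6$ ($u = 3 + 3 = 6$)
$K{\left(F \right)} = \frac{1}{- \frac{1}{2} + F}$ ($K{\left(F \right)} = \frac{1}{F - \frac{3}{6}} = \frac{1}{F - \frac{1}{2}} = \frac{1}{- \frac{1}{2} + F}$)
$w{\left(W \right)} = -43 + W + \frac{2}{-1 + 2 W}$ ($w{\left(W \right)} = \left(W + \frac{2}{-1 + 2 W}\right) - 43 = -43 + W + \frac{2}{-1 + 2 W}$)
$-1341 - \left(w{\left(-100 \right)} - 22970\right) = -1341 - \left(\frac{2 + \left(-1 + 2 \left(-100\right)\right) \left(-43 - 100\right)}{-1 + 2 \left(-100\right)} - 22970\right) = -1341 - \left(\frac{2 + \left(-1 - 200\right) \left(-143\right)}{-1 - 200} - 22970\right) = -1341 - \left(\frac{2 - -28743}{-201} - 22970\right) = -1341 - \left(- \frac{2 + 28743}{201} - 22970\right) = -1341 - \left(\left(- \frac{1}{201}\right) 28745 - 22970\right) = -1341 - \left(- \frac{28745}{201} - 22970\right) = -1341 - - \frac{4645715}{201} = -1341 + \frac{4645715}{201} = \frac{4376174}{201}$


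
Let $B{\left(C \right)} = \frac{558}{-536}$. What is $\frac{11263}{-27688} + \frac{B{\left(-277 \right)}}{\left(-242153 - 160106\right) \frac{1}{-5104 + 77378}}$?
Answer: $- \frac{163974793627}{746229061864} \approx -0.21974$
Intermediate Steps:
$B{\left(C \right)} = - \frac{279}{268}$ ($B{\left(C \right)} = 558 \left(- \frac{1}{536}\right) = - \frac{279}{268}$)
$\frac{11263}{-27688} + \frac{B{\left(-277 \right)}}{\left(-242153 - 160106\right) \frac{1}{-5104 + 77378}} = \frac{11263}{-27688} - \frac{279}{268 \frac{-242153 - 160106}{-5104 + 77378}} = 11263 \left(- \frac{1}{27688}\right) - \frac{279}{268 \left(- \frac{402259}{72274}\right)} = - \frac{11263}{27688} - \frac{279}{268 \left(\left(-402259\right) \frac{1}{72274}\right)} = - \frac{11263}{27688} - \frac{279}{268 \left(- \frac{402259}{72274}\right)} = - \frac{11263}{27688} - - \frac{10082223}{53902706} = - \frac{11263}{27688} + \frac{10082223}{53902706} = - \frac{163974793627}{746229061864}$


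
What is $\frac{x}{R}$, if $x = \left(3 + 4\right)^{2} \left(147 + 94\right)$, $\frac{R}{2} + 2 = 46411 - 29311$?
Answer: $\frac{11809}{34196} \approx 0.34533$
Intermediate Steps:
$R = 34196$ ($R = -4 + 2 \left(46411 - 29311\right) = -4 + 2 \cdot 17100 = -4 + 34200 = 34196$)
$x = 11809$ ($x = 7^{2} \cdot 241 = 49 \cdot 241 = 11809$)
$\frac{x}{R} = \frac{11809}{34196}$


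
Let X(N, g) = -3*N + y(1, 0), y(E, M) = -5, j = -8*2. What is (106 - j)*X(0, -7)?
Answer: -610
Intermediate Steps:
j = -16
X(N, g) = -5 - 3*N (X(N, g) = -3*N - 5 = -5 - 3*N)
(106 - j)*X(0, -7) = (106 - 1*(-16))*(-5 - 3*0) = (106 + 16)*(-5 + 0) = 122*(-5) = -610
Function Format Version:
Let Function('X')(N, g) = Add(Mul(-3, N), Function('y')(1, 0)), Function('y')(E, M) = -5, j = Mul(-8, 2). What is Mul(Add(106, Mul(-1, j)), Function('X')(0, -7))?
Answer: -610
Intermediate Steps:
j = -16
Function('X')(N, g) = Add(-5, Mul(-3, N)) (Function('X')(N, g) = Add(Mul(-3, N), -5) = Add(-5, Mul(-3, N)))
Mul(Add(106, Mul(-1, j)), Function('X')(0, -7)) = Mul(Add(106, Mul(-1, -16)), Add(-5, Mul(-3, 0))) = Mul(Add(106, 16), Add(-5, 0)) = Mul(122, -5) = -610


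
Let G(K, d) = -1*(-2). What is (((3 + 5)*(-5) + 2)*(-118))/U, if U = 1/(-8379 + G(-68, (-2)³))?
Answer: -37562468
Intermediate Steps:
G(K, d) = 2
U = -1/8377 (U = 1/(-8379 + 2) = 1/(-8377) = -1/8377 ≈ -0.00011937)
(((3 + 5)*(-5) + 2)*(-118))/U = (((3 + 5)*(-5) + 2)*(-118))/(-1/8377) = ((8*(-5) + 2)*(-118))*(-8377) = ((-40 + 2)*(-118))*(-8377) = -38*(-118)*(-8377) = 4484*(-8377) = -37562468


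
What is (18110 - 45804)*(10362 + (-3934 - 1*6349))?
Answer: -2187826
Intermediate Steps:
(18110 - 45804)*(10362 + (-3934 - 1*6349)) = -27694*(10362 + (-3934 - 6349)) = -27694*(10362 - 10283) = -27694*79 = -2187826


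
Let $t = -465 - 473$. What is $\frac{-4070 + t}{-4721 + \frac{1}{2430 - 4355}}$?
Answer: $\frac{4820200}{4543963} \approx 1.0608$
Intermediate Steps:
$t = -938$ ($t = -465 + \left(-1209 + 736\right) = -465 - 473 = -938$)
$\frac{-4070 + t}{-4721 + \frac{1}{2430 - 4355}} = \frac{-4070 - 938}{-4721 + \frac{1}{2430 - 4355}} = - \frac{5008}{-4721 + \frac{1}{-1925}} = - \frac{5008}{-4721 - \frac{1}{1925}} = - \frac{5008}{- \frac{9087926}{1925}} = \left(-5008\right) \left(- \frac{1925}{9087926}\right) = \frac{4820200}{4543963}$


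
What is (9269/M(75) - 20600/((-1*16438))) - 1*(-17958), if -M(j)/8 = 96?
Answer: 113286072425/6312192 ≈ 17947.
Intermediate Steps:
M(j) = -768 (M(j) = -8*96 = -768)
(9269/M(75) - 20600/((-1*16438))) - 1*(-17958) = (9269/(-768) - 20600/((-1*16438))) - 1*(-17958) = (9269*(-1/768) - 20600/(-16438)) + 17958 = (-9269/768 - 20600*(-1/16438)) + 17958 = (-9269/768 + 10300/8219) + 17958 = -68271511/6312192 + 17958 = 113286072425/6312192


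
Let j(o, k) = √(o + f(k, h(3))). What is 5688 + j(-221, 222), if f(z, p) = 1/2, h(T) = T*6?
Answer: 5688 + 21*I*√2/2 ≈ 5688.0 + 14.849*I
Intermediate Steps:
h(T) = 6*T
f(z, p) = ½
j(o, k) = √(½ + o) (j(o, k) = √(o + ½) = √(½ + o))
5688 + j(-221, 222) = 5688 + √(2 + 4*(-221))/2 = 5688 + √(2 - 884)/2 = 5688 + √(-882)/2 = 5688 + (21*I*√2)/2 = 5688 + 21*I*√2/2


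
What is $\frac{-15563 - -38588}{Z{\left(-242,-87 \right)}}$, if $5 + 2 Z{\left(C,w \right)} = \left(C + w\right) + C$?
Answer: $- \frac{7675}{96} \approx -79.948$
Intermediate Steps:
$Z{\left(C,w \right)} = - \frac{5}{2} + C + \frac{w}{2}$ ($Z{\left(C,w \right)} = - \frac{5}{2} + \frac{\left(C + w\right) + C}{2} = - \frac{5}{2} + \frac{w + 2 C}{2} = - \frac{5}{2} + \left(C + \frac{w}{2}\right) = - \frac{5}{2} + C + \frac{w}{2}$)
$\frac{-15563 - -38588}{Z{\left(-242,-87 \right)}} = \frac{-15563 - -38588}{- \frac{5}{2} - 242 + \frac{1}{2} \left(-87\right)} = \frac{-15563 + 38588}{- \frac{5}{2} - 242 - \frac{87}{2}} = \frac{23025}{-288} = 23025 \left(- \frac{1}{288}\right) = - \frac{7675}{96}$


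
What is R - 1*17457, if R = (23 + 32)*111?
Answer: -11352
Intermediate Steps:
R = 6105 (R = 55*111 = 6105)
R - 1*17457 = 6105 - 1*17457 = 6105 - 17457 = -11352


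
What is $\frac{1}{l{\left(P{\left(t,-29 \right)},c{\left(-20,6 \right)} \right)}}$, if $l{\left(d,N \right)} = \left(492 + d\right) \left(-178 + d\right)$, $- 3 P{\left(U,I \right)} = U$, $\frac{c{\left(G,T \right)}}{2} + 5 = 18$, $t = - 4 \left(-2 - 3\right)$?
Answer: $- \frac{9}{806624} \approx -1.1158 \cdot 10^{-5}$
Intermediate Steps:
$t = 20$ ($t = - 4 \left(-2 - 3\right) = \left(-4\right) \left(-5\right) = 20$)
$c{\left(G,T \right)} = 26$ ($c{\left(G,T \right)} = -10 + 2 \cdot 18 = -10 + 36 = 26$)
$P{\left(U,I \right)} = - \frac{U}{3}$
$l{\left(d,N \right)} = \left(-178 + d\right) \left(492 + d\right)$
$\frac{1}{l{\left(P{\left(t,-29 \right)},c{\left(-20,6 \right)} \right)}} = \frac{1}{-87576 + \left(\left(- \frac{1}{3}\right) 20\right)^{2} + 314 \left(\left(- \frac{1}{3}\right) 20\right)} = \frac{1}{-87576 + \left(- \frac{20}{3}\right)^{2} + 314 \left(- \frac{20}{3}\right)} = \frac{1}{-87576 + \frac{400}{9} - \frac{6280}{3}} = \frac{1}{- \frac{806624}{9}} = - \frac{9}{806624}$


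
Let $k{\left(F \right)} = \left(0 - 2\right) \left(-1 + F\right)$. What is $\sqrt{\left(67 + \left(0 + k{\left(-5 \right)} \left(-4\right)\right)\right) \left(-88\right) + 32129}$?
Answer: $\sqrt{30457} \approx 174.52$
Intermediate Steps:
$k{\left(F \right)} = 2 - 2 F$ ($k{\left(F \right)} = - 2 \left(-1 + F\right) = 2 - 2 F$)
$\sqrt{\left(67 + \left(0 + k{\left(-5 \right)} \left(-4\right)\right)\right) \left(-88\right) + 32129} = \sqrt{\left(67 + \left(0 + \left(2 - -10\right) \left(-4\right)\right)\right) \left(-88\right) + 32129} = \sqrt{\left(67 + \left(0 + \left(2 + 10\right) \left(-4\right)\right)\right) \left(-88\right) + 32129} = \sqrt{\left(67 + \left(0 + 12 \left(-4\right)\right)\right) \left(-88\right) + 32129} = \sqrt{\left(67 + \left(0 - 48\right)\right) \left(-88\right) + 32129} = \sqrt{\left(67 - 48\right) \left(-88\right) + 32129} = \sqrt{19 \left(-88\right) + 32129} = \sqrt{-1672 + 32129} = \sqrt{30457}$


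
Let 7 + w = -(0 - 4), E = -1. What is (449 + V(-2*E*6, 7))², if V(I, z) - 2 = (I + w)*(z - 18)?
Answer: 123904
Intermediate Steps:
w = -3 (w = -7 - (0 - 4) = -7 - 1*(-4) = -7 + 4 = -3)
V(I, z) = 2 + (-18 + z)*(-3 + I) (V(I, z) = 2 + (I - 3)*(z - 18) = 2 + (-3 + I)*(-18 + z) = 2 + (-18 + z)*(-3 + I))
(449 + V(-2*E*6, 7))² = (449 + (56 - 18*(-2*(-1))*6 - 3*7 + (-2*(-1)*6)*7))² = (449 + (56 - 36*6 - 21 + (2*6)*7))² = (449 + (56 - 18*12 - 21 + 12*7))² = (449 + (56 - 216 - 21 + 84))² = (449 - 97)² = 352² = 123904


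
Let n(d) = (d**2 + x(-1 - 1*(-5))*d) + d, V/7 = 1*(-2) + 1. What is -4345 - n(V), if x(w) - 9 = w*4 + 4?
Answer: -4184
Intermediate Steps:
x(w) = 13 + 4*w (x(w) = 9 + (w*4 + 4) = 9 + (4*w + 4) = 9 + (4 + 4*w) = 13 + 4*w)
V = -7 (V = 7*(1*(-2) + 1) = 7*(-2 + 1) = 7*(-1) = -7)
n(d) = d**2 + 30*d (n(d) = (d**2 + (13 + 4*(-1 - 1*(-5)))*d) + d = (d**2 + (13 + 4*(-1 + 5))*d) + d = (d**2 + (13 + 4*4)*d) + d = (d**2 + (13 + 16)*d) + d = (d**2 + 29*d) + d = d**2 + 30*d)
-4345 - n(V) = -4345 - (-7)*(30 - 7) = -4345 - (-7)*23 = -4345 - 1*(-161) = -4345 + 161 = -4184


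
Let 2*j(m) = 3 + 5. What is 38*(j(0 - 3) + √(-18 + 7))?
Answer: 152 + 38*I*√11 ≈ 152.0 + 126.03*I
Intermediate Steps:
j(m) = 4 (j(m) = (3 + 5)/2 = (½)*8 = 4)
38*(j(0 - 3) + √(-18 + 7)) = 38*(4 + √(-18 + 7)) = 38*(4 + √(-11)) = 38*(4 + I*√11) = 152 + 38*I*√11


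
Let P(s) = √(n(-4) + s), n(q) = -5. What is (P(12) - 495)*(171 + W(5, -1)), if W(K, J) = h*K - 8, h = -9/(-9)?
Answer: -83160 + 168*√7 ≈ -82716.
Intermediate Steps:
h = 1 (h = -9*(-⅑) = 1)
P(s) = √(-5 + s)
W(K, J) = -8 + K (W(K, J) = 1*K - 8 = K - 8 = -8 + K)
(P(12) - 495)*(171 + W(5, -1)) = (√(-5 + 12) - 495)*(171 + (-8 + 5)) = (√7 - 495)*(171 - 3) = (-495 + √7)*168 = -83160 + 168*√7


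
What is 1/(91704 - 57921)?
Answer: 1/33783 ≈ 2.9601e-5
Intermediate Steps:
1/(91704 - 57921) = 1/33783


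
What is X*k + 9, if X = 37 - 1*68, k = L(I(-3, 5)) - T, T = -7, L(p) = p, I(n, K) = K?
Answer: -363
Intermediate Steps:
k = 12 (k = 5 - 1*(-7) = 5 + 7 = 12)
X = -31 (X = 37 - 68 = -31)
X*k + 9 = -31*12 + 9 = -372 + 9 = -363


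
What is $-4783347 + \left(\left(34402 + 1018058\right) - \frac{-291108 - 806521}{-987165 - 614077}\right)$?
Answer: $- \frac{5974054059283}{1601242} \approx -3.7309 \cdot 10^{6}$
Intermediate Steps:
$-4783347 + \left(\left(34402 + 1018058\right) - \frac{-291108 - 806521}{-987165 - 614077}\right) = -4783347 + \left(1052460 - - \frac{1097629}{-1601242}\right) = -4783347 + \left(1052460 - \left(-1097629\right) \left(- \frac{1}{1601242}\right)\right) = -4783347 + \left(1052460 - \frac{1097629}{1601242}\right) = -4783347 + \frac{1685242057691}{1601242} = - \frac{5974054059283}{1601242}$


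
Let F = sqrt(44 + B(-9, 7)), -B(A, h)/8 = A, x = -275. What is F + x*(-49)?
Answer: 13475 + 2*sqrt(29) ≈ 13486.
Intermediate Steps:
B(A, h) = -8*A
F = 2*sqrt(29) (F = sqrt(44 - 8*(-9)) = sqrt(44 + 72) = sqrt(116) = 2*sqrt(29) ≈ 10.770)
F + x*(-49) = 2*sqrt(29) - 275*(-49) = 2*sqrt(29) + 13475 = 13475 + 2*sqrt(29)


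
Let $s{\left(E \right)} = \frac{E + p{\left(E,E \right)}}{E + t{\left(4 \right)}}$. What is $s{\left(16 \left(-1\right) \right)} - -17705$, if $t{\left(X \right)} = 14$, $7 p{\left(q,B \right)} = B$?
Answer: $\frac{123999}{7} \approx 17714.0$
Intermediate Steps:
$p{\left(q,B \right)} = \frac{B}{7}$
$s{\left(E \right)} = \frac{8 E}{7 \left(14 + E\right)}$ ($s{\left(E \right)} = \frac{E + \frac{E}{7}}{E + 14} = \frac{\frac{8}{7} E}{14 + E} = \frac{8 E}{7 \left(14 + E\right)}$)
$s{\left(16 \left(-1\right) \right)} - -17705 = \frac{8 \cdot 16 \left(-1\right)}{7 \left(14 + 16 \left(-1\right)\right)} - -17705 = \frac{8}{7} \left(-16\right) \frac{1}{14 - 16} + 17705 = \frac{8}{7} \left(-16\right) \frac{1}{-2} + 17705 = \frac{8}{7} \left(-16\right) \left(- \frac{1}{2}\right) + 17705 = \frac{64}{7} + 17705 = \frac{123999}{7}$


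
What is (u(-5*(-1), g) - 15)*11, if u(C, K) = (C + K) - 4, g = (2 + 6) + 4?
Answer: -22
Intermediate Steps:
g = 12 (g = 8 + 4 = 12)
u(C, K) = -4 + C + K
(u(-5*(-1), g) - 15)*11 = ((-4 - 5*(-1) + 12) - 15)*11 = ((-4 + 5 + 12) - 15)*11 = (13 - 15)*11 = -2*11 = -22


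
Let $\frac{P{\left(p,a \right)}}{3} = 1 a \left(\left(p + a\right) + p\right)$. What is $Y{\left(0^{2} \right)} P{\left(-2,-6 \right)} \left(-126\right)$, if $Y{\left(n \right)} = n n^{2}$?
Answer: $0$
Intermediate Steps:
$P{\left(p,a \right)} = 3 a \left(a + 2 p\right)$ ($P{\left(p,a \right)} = 3 \cdot 1 a \left(\left(p + a\right) + p\right) = 3 a \left(\left(a + p\right) + p\right) = 3 a \left(a + 2 p\right)$)
$Y{\left(n \right)} = n^{3}$
$Y{\left(0^{2} \right)} P{\left(-2,-6 \right)} \left(-126\right) = \left(0^{2}\right)^{3} \cdot 3 \left(-6\right) \left(-6 + 2 \left(-2\right)\right) \left(-126\right) = 0^{3} \cdot 3 \left(-6\right) \left(-6 - 4\right) \left(-126\right) = 0 \cdot 3 \left(-6\right) \left(-10\right) \left(-126\right) = 0 \cdot 180 \left(-126\right) = 0 \left(-126\right) = 0$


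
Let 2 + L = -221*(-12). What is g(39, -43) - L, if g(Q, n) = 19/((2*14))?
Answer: -74181/28 ≈ -2649.3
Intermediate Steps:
g(Q, n) = 19/28
L = 2650 (L = -2 - 221*(-12) = -2 + 2652 = 2650)
g(39, -43) - L = 19/28 - 1*2650 = 19/28 - 2650 = -74181/28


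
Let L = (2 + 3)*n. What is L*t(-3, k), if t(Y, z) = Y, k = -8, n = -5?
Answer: 75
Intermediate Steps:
L = -25 (L = (2 + 3)*(-5) = 5*(-5) = -25)
L*t(-3, k) = -25*(-3) = 75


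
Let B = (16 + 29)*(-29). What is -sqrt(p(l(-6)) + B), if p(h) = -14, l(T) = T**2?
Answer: -I*sqrt(1319) ≈ -36.318*I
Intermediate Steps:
B = -1305 (B = 45*(-29) = -1305)
-sqrt(p(l(-6)) + B) = -sqrt(-14 - 1305) = -sqrt(-1319) = -I*sqrt(1319)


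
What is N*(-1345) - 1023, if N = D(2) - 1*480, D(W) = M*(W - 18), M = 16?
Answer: 988897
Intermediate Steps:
D(W) = -288 + 16*W (D(W) = 16*(W - 18) = 16*(-18 + W) = -288 + 16*W)
N = -736 (N = (-288 + 16*2) - 1*480 = (-288 + 32) - 480 = -256 - 480 = -736)
N*(-1345) - 1023 = -736*(-1345) - 1023 = 989920 - 1023 = 988897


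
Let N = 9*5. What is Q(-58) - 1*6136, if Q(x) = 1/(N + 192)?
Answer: -1454231/237 ≈ -6136.0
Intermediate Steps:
N = 45
Q(x) = 1/237 (Q(x) = 1/(45 + 192) = 1/237)
Q(-58) - 1*6136 = 1/237 - 1*6136 = 1/237 - 6136 = -1454231/237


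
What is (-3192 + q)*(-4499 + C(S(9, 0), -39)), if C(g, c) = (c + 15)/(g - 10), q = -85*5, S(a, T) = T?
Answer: 81321011/5 ≈ 1.6264e+7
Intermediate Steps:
q = -425
C(g, c) = (15 + c)/(-10 + g)
(-3192 + q)*(-4499 + C(S(9, 0), -39)) = (-3192 - 425)*(-4499 + (15 - 39)/(-10 + 0)) = -3617*(-4499 - 24/(-10)) = -3617*(-4499 - ⅒*(-24)) = -3617*(-4499 + 12/5) = -3617*(-22483/5) = 81321011/5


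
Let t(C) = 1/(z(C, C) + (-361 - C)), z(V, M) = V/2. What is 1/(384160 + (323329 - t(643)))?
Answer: 1365/965722487 ≈ 1.4134e-6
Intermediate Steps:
z(V, M) = V/2 (z(V, M) = V*(½) = V/2)
t(C) = 1/(-361 - C/2) (t(C) = 1/(C/2 + (-361 - C)) = 1/(-361 - C/2))
1/(384160 + (323329 - t(643))) = 1/(384160 + (323329 - (-2)/(722 + 643))) = 1/(384160 + (323329 - (-2)/1365)) = 1/(384160 + (323329 - 1*(-2/1365))) = 1/(384160 + (323329 + 2/1365)) = 1/(384160 + 441344087/1365) = 1/(965722487/1365) = 1365/965722487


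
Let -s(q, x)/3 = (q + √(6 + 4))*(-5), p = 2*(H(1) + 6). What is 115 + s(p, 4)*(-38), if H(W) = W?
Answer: -7865 - 570*√10 ≈ -9667.5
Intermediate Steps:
p = 14 (p = 2*(1 + 6) = 2*7 = 14)
s(q, x) = 15*q + 15*√10 (s(q, x) = -3*(q + √(6 + 4))*(-5) = -3*(q + √10)*(-5) = -3*(-5*q - 5*√10) = 15*q + 15*√10)
115 + s(p, 4)*(-38) = 115 + (15*14 + 15*√10)*(-38) = 115 + (210 + 15*√10)*(-38) = 115 + (-7980 - 570*√10) = -7865 - 570*√10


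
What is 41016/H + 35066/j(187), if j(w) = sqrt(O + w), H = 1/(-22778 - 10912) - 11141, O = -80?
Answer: -1381829040/375340291 + 35066*sqrt(107)/107 ≈ 3386.3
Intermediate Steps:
H = -375340291/33690 (H = 1/(-33690) - 11141 = -1/33690 - 11141 = -375340291/33690 ≈ -11141.)
j(w) = sqrt(-80 + w)
41016/H + 35066/j(187) = 41016/(-375340291/33690) + 35066/(sqrt(-80 + 187)) = 41016*(-33690/375340291) + 35066/(sqrt(107)) = -1381829040/375340291 + 35066*(sqrt(107)/107) = -1381829040/375340291 + 35066*sqrt(107)/107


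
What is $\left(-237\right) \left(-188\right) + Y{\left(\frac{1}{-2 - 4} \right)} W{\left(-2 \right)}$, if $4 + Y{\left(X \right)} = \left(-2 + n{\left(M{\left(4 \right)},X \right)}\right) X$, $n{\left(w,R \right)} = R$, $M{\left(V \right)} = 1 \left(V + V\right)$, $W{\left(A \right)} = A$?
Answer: $\frac{802139}{18} \approx 44563.0$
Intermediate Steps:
$M{\left(V \right)} = 2 V$ ($M{\left(V \right)} = 1 \cdot 2 V = 2 V$)
$Y{\left(X \right)} = -4 + X \left(-2 + X\right)$ ($Y{\left(X \right)} = -4 + \left(-2 + X\right) X = -4 + X \left(-2 + X\right)$)
$\left(-237\right) \left(-188\right) + Y{\left(\frac{1}{-2 - 4} \right)} W{\left(-2 \right)} = \left(-237\right) \left(-188\right) + \left(-4 + \left(\frac{1}{-2 - 4}\right)^{2} - \frac{2}{-2 - 4}\right) \left(-2\right) = 44556 + \left(-4 + \left(\frac{1}{-6}\right)^{2} - \frac{2}{-6}\right) \left(-2\right) = 44556 + \left(-4 + \left(- \frac{1}{6}\right)^{2} - - \frac{1}{3}\right) \left(-2\right) = 44556 + \left(-4 + \frac{1}{36} + \frac{1}{3}\right) \left(-2\right) = 44556 - - \frac{131}{18} = 44556 + \frac{131}{18} = \frac{802139}{18}$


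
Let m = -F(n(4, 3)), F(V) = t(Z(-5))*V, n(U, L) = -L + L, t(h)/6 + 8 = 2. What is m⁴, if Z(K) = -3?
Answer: 0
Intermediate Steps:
t(h) = -36 (t(h) = -48 + 6*2 = -48 + 12 = -36)
n(U, L) = 0
F(V) = -36*V
m = 0 (m = -(-36)*0 = -1*0 = 0)
m⁴ = 0⁴ = 0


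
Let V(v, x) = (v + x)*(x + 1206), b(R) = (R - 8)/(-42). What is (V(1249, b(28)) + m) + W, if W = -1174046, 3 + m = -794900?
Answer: -204546305/441 ≈ -4.6382e+5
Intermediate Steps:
m = -794903 (m = -3 - 794900 = -794903)
b(R) = 4/21 - R/42 (b(R) = (-8 + R)*(-1/42) = 4/21 - R/42)
V(v, x) = (1206 + x)*(v + x) (V(v, x) = (v + x)*(1206 + x) = (1206 + x)*(v + x))
(V(1249, b(28)) + m) + W = (((4/21 - 1/42*28)² + 1206*1249 + 1206*(4/21 - 1/42*28) + 1249*(4/21 - 1/42*28)) - 794903) - 1174046 = (((4/21 - ⅔)² + 1506294 + 1206*(4/21 - ⅔) + 1249*(4/21 - ⅔)) - 794903) - 1174046 = (((-10/21)² + 1506294 + 1206*(-10/21) + 1249*(-10/21)) - 794903) - 1174046 = ((100/441 + 1506294 - 4020/7 - 12490/21) - 794903) - 1174046 = (663760204/441 - 794903) - 1174046 = 313207981/441 - 1174046 = -204546305/441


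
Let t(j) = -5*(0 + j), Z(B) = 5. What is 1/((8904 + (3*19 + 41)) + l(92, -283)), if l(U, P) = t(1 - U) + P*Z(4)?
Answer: 1/8042 ≈ 0.00012435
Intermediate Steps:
t(j) = -5*j
l(U, P) = -5 + 5*P + 5*U (l(U, P) = -5*(1 - U) + P*5 = (-5 + 5*U) + 5*P = -5 + 5*P + 5*U)
1/((8904 + (3*19 + 41)) + l(92, -283)) = 1/((8904 + (3*19 + 41)) + (-5 + 5*(-283) + 5*92)) = 1/((8904 + (57 + 41)) + (-5 - 1415 + 460)) = 1/((8904 + 98) - 960) = 1/(9002 - 960) = 1/8042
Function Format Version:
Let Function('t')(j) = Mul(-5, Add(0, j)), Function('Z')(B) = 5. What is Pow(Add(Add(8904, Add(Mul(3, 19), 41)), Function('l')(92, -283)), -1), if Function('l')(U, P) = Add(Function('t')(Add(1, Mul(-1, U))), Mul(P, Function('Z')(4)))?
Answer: Rational(1, 8042) ≈ 0.00012435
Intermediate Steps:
Function('t')(j) = Mul(-5, j)
Function('l')(U, P) = Add(-5, Mul(5, P), Mul(5, U)) (Function('l')(U, P) = Add(Mul(-5, Add(1, Mul(-1, U))), Mul(P, 5)) = Add(Add(-5, Mul(5, U)), Mul(5, P)) = Add(-5, Mul(5, P), Mul(5, U)))
Pow(Add(Add(8904, Add(Mul(3, 19), 41)), Function('l')(92, -283)), -1) = Pow(Add(Add(8904, Add(Mul(3, 19), 41)), Add(-5, Mul(5, -283), Mul(5, 92))), -1) = Pow(Add(Add(8904, Add(57, 41)), Add(-5, -1415, 460)), -1) = Pow(Add(Add(8904, 98), -960), -1) = Pow(Add(9002, -960), -1) = Pow(8042, -1) = Rational(1, 8042)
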